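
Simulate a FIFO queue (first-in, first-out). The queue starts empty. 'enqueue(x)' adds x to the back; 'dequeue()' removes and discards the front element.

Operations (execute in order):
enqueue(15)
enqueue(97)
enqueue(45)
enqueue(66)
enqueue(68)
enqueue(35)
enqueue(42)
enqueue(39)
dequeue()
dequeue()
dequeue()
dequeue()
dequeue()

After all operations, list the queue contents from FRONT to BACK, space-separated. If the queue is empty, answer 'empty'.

Answer: 35 42 39

Derivation:
enqueue(15): [15]
enqueue(97): [15, 97]
enqueue(45): [15, 97, 45]
enqueue(66): [15, 97, 45, 66]
enqueue(68): [15, 97, 45, 66, 68]
enqueue(35): [15, 97, 45, 66, 68, 35]
enqueue(42): [15, 97, 45, 66, 68, 35, 42]
enqueue(39): [15, 97, 45, 66, 68, 35, 42, 39]
dequeue(): [97, 45, 66, 68, 35, 42, 39]
dequeue(): [45, 66, 68, 35, 42, 39]
dequeue(): [66, 68, 35, 42, 39]
dequeue(): [68, 35, 42, 39]
dequeue(): [35, 42, 39]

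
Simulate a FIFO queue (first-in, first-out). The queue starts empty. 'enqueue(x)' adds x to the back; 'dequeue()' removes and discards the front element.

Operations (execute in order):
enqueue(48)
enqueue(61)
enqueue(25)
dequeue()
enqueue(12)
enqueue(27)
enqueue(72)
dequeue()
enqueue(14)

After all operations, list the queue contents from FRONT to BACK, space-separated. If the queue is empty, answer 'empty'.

Answer: 25 12 27 72 14

Derivation:
enqueue(48): [48]
enqueue(61): [48, 61]
enqueue(25): [48, 61, 25]
dequeue(): [61, 25]
enqueue(12): [61, 25, 12]
enqueue(27): [61, 25, 12, 27]
enqueue(72): [61, 25, 12, 27, 72]
dequeue(): [25, 12, 27, 72]
enqueue(14): [25, 12, 27, 72, 14]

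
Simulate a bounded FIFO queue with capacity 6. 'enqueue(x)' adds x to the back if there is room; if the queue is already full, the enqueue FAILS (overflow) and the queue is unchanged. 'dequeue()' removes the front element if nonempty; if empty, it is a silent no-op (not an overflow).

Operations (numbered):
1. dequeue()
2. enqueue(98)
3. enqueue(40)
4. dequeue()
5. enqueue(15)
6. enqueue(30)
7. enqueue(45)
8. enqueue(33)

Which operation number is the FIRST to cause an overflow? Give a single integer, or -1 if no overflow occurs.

Answer: -1

Derivation:
1. dequeue(): empty, no-op, size=0
2. enqueue(98): size=1
3. enqueue(40): size=2
4. dequeue(): size=1
5. enqueue(15): size=2
6. enqueue(30): size=3
7. enqueue(45): size=4
8. enqueue(33): size=5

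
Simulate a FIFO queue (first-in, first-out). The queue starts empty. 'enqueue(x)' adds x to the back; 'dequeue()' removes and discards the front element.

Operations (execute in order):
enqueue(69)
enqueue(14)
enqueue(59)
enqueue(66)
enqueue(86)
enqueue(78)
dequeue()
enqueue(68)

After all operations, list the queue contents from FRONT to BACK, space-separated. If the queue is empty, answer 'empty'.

enqueue(69): [69]
enqueue(14): [69, 14]
enqueue(59): [69, 14, 59]
enqueue(66): [69, 14, 59, 66]
enqueue(86): [69, 14, 59, 66, 86]
enqueue(78): [69, 14, 59, 66, 86, 78]
dequeue(): [14, 59, 66, 86, 78]
enqueue(68): [14, 59, 66, 86, 78, 68]

Answer: 14 59 66 86 78 68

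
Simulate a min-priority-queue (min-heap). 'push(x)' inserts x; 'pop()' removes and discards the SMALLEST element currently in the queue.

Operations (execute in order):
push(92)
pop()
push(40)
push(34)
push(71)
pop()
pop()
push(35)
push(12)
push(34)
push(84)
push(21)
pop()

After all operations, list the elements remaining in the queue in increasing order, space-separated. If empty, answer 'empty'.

Answer: 21 34 35 71 84

Derivation:
push(92): heap contents = [92]
pop() → 92: heap contents = []
push(40): heap contents = [40]
push(34): heap contents = [34, 40]
push(71): heap contents = [34, 40, 71]
pop() → 34: heap contents = [40, 71]
pop() → 40: heap contents = [71]
push(35): heap contents = [35, 71]
push(12): heap contents = [12, 35, 71]
push(34): heap contents = [12, 34, 35, 71]
push(84): heap contents = [12, 34, 35, 71, 84]
push(21): heap contents = [12, 21, 34, 35, 71, 84]
pop() → 12: heap contents = [21, 34, 35, 71, 84]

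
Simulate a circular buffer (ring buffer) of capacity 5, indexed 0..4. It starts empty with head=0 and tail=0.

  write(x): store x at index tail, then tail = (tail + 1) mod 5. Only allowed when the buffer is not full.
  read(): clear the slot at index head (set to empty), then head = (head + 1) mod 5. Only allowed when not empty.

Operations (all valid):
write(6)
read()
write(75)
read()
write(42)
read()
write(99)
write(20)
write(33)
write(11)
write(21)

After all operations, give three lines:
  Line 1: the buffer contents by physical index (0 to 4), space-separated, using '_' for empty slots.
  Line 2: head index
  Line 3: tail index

Answer: 33 11 21 99 20
3
3

Derivation:
write(6): buf=[6 _ _ _ _], head=0, tail=1, size=1
read(): buf=[_ _ _ _ _], head=1, tail=1, size=0
write(75): buf=[_ 75 _ _ _], head=1, tail=2, size=1
read(): buf=[_ _ _ _ _], head=2, tail=2, size=0
write(42): buf=[_ _ 42 _ _], head=2, tail=3, size=1
read(): buf=[_ _ _ _ _], head=3, tail=3, size=0
write(99): buf=[_ _ _ 99 _], head=3, tail=4, size=1
write(20): buf=[_ _ _ 99 20], head=3, tail=0, size=2
write(33): buf=[33 _ _ 99 20], head=3, tail=1, size=3
write(11): buf=[33 11 _ 99 20], head=3, tail=2, size=4
write(21): buf=[33 11 21 99 20], head=3, tail=3, size=5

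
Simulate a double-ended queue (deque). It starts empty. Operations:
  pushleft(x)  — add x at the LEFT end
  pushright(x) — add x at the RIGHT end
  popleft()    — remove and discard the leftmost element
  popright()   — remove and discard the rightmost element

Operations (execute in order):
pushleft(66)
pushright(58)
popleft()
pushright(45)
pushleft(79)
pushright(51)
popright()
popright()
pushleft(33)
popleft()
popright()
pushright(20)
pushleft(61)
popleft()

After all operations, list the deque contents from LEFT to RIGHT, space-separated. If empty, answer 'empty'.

Answer: 79 20

Derivation:
pushleft(66): [66]
pushright(58): [66, 58]
popleft(): [58]
pushright(45): [58, 45]
pushleft(79): [79, 58, 45]
pushright(51): [79, 58, 45, 51]
popright(): [79, 58, 45]
popright(): [79, 58]
pushleft(33): [33, 79, 58]
popleft(): [79, 58]
popright(): [79]
pushright(20): [79, 20]
pushleft(61): [61, 79, 20]
popleft(): [79, 20]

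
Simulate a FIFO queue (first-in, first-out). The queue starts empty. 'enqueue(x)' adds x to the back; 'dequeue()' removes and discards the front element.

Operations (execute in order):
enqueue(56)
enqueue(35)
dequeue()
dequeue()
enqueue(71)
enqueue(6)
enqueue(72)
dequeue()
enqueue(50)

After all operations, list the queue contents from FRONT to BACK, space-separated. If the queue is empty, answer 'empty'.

enqueue(56): [56]
enqueue(35): [56, 35]
dequeue(): [35]
dequeue(): []
enqueue(71): [71]
enqueue(6): [71, 6]
enqueue(72): [71, 6, 72]
dequeue(): [6, 72]
enqueue(50): [6, 72, 50]

Answer: 6 72 50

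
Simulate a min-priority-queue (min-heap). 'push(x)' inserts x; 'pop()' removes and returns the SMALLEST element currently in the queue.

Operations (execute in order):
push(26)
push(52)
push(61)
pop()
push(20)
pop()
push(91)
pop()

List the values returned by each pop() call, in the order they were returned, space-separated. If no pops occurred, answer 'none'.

Answer: 26 20 52

Derivation:
push(26): heap contents = [26]
push(52): heap contents = [26, 52]
push(61): heap contents = [26, 52, 61]
pop() → 26: heap contents = [52, 61]
push(20): heap contents = [20, 52, 61]
pop() → 20: heap contents = [52, 61]
push(91): heap contents = [52, 61, 91]
pop() → 52: heap contents = [61, 91]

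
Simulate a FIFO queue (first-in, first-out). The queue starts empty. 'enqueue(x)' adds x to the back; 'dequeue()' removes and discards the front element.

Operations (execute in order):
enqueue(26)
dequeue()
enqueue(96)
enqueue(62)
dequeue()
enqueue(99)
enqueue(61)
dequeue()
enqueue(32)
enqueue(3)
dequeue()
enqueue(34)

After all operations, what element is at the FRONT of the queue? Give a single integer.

Answer: 61

Derivation:
enqueue(26): queue = [26]
dequeue(): queue = []
enqueue(96): queue = [96]
enqueue(62): queue = [96, 62]
dequeue(): queue = [62]
enqueue(99): queue = [62, 99]
enqueue(61): queue = [62, 99, 61]
dequeue(): queue = [99, 61]
enqueue(32): queue = [99, 61, 32]
enqueue(3): queue = [99, 61, 32, 3]
dequeue(): queue = [61, 32, 3]
enqueue(34): queue = [61, 32, 3, 34]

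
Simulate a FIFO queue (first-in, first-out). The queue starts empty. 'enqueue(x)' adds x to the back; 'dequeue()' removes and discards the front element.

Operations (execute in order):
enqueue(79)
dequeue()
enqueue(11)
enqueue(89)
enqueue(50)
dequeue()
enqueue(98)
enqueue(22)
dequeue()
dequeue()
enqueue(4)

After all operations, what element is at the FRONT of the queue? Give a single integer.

enqueue(79): queue = [79]
dequeue(): queue = []
enqueue(11): queue = [11]
enqueue(89): queue = [11, 89]
enqueue(50): queue = [11, 89, 50]
dequeue(): queue = [89, 50]
enqueue(98): queue = [89, 50, 98]
enqueue(22): queue = [89, 50, 98, 22]
dequeue(): queue = [50, 98, 22]
dequeue(): queue = [98, 22]
enqueue(4): queue = [98, 22, 4]

Answer: 98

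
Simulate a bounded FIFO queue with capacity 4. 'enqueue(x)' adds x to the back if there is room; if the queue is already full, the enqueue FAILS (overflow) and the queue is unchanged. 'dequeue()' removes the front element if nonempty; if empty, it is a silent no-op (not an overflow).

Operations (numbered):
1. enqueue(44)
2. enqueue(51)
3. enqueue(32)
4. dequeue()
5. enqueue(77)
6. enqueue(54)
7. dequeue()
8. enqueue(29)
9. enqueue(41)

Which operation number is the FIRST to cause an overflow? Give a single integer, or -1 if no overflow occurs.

1. enqueue(44): size=1
2. enqueue(51): size=2
3. enqueue(32): size=3
4. dequeue(): size=2
5. enqueue(77): size=3
6. enqueue(54): size=4
7. dequeue(): size=3
8. enqueue(29): size=4
9. enqueue(41): size=4=cap → OVERFLOW (fail)

Answer: 9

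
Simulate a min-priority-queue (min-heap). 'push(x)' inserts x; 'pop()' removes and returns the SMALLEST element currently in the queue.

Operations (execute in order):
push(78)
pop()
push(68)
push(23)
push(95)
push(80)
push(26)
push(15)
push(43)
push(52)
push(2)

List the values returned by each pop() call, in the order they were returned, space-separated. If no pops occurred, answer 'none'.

push(78): heap contents = [78]
pop() → 78: heap contents = []
push(68): heap contents = [68]
push(23): heap contents = [23, 68]
push(95): heap contents = [23, 68, 95]
push(80): heap contents = [23, 68, 80, 95]
push(26): heap contents = [23, 26, 68, 80, 95]
push(15): heap contents = [15, 23, 26, 68, 80, 95]
push(43): heap contents = [15, 23, 26, 43, 68, 80, 95]
push(52): heap contents = [15, 23, 26, 43, 52, 68, 80, 95]
push(2): heap contents = [2, 15, 23, 26, 43, 52, 68, 80, 95]

Answer: 78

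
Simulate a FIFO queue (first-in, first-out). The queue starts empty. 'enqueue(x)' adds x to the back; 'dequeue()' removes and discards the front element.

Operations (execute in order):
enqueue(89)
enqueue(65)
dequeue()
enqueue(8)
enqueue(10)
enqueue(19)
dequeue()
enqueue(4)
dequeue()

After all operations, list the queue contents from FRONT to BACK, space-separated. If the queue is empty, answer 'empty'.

Answer: 10 19 4

Derivation:
enqueue(89): [89]
enqueue(65): [89, 65]
dequeue(): [65]
enqueue(8): [65, 8]
enqueue(10): [65, 8, 10]
enqueue(19): [65, 8, 10, 19]
dequeue(): [8, 10, 19]
enqueue(4): [8, 10, 19, 4]
dequeue(): [10, 19, 4]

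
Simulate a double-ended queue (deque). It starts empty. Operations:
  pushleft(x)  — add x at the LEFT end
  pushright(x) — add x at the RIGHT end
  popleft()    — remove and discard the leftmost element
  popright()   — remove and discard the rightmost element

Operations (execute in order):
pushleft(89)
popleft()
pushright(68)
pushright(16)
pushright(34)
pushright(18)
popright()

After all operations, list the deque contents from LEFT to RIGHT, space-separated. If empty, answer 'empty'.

Answer: 68 16 34

Derivation:
pushleft(89): [89]
popleft(): []
pushright(68): [68]
pushright(16): [68, 16]
pushright(34): [68, 16, 34]
pushright(18): [68, 16, 34, 18]
popright(): [68, 16, 34]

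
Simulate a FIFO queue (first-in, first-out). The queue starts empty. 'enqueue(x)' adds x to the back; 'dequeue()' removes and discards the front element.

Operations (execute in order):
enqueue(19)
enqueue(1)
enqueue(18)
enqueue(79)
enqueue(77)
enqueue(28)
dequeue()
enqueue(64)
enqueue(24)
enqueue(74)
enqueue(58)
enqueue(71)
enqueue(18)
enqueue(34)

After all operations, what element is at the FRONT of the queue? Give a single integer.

Answer: 1

Derivation:
enqueue(19): queue = [19]
enqueue(1): queue = [19, 1]
enqueue(18): queue = [19, 1, 18]
enqueue(79): queue = [19, 1, 18, 79]
enqueue(77): queue = [19, 1, 18, 79, 77]
enqueue(28): queue = [19, 1, 18, 79, 77, 28]
dequeue(): queue = [1, 18, 79, 77, 28]
enqueue(64): queue = [1, 18, 79, 77, 28, 64]
enqueue(24): queue = [1, 18, 79, 77, 28, 64, 24]
enqueue(74): queue = [1, 18, 79, 77, 28, 64, 24, 74]
enqueue(58): queue = [1, 18, 79, 77, 28, 64, 24, 74, 58]
enqueue(71): queue = [1, 18, 79, 77, 28, 64, 24, 74, 58, 71]
enqueue(18): queue = [1, 18, 79, 77, 28, 64, 24, 74, 58, 71, 18]
enqueue(34): queue = [1, 18, 79, 77, 28, 64, 24, 74, 58, 71, 18, 34]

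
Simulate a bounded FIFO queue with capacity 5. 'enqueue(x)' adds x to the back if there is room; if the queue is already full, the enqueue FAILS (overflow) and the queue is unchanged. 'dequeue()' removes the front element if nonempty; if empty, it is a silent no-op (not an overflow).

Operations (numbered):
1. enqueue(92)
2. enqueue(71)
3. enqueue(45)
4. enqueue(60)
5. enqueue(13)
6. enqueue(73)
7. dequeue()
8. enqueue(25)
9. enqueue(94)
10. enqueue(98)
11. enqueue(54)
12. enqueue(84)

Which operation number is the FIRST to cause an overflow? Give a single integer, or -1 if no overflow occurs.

Answer: 6

Derivation:
1. enqueue(92): size=1
2. enqueue(71): size=2
3. enqueue(45): size=3
4. enqueue(60): size=4
5. enqueue(13): size=5
6. enqueue(73): size=5=cap → OVERFLOW (fail)
7. dequeue(): size=4
8. enqueue(25): size=5
9. enqueue(94): size=5=cap → OVERFLOW (fail)
10. enqueue(98): size=5=cap → OVERFLOW (fail)
11. enqueue(54): size=5=cap → OVERFLOW (fail)
12. enqueue(84): size=5=cap → OVERFLOW (fail)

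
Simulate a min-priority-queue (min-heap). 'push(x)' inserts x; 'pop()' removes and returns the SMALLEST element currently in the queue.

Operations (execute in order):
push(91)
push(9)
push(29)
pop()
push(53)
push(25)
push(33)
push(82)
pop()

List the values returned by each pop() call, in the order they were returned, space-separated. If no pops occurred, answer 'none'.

Answer: 9 25

Derivation:
push(91): heap contents = [91]
push(9): heap contents = [9, 91]
push(29): heap contents = [9, 29, 91]
pop() → 9: heap contents = [29, 91]
push(53): heap contents = [29, 53, 91]
push(25): heap contents = [25, 29, 53, 91]
push(33): heap contents = [25, 29, 33, 53, 91]
push(82): heap contents = [25, 29, 33, 53, 82, 91]
pop() → 25: heap contents = [29, 33, 53, 82, 91]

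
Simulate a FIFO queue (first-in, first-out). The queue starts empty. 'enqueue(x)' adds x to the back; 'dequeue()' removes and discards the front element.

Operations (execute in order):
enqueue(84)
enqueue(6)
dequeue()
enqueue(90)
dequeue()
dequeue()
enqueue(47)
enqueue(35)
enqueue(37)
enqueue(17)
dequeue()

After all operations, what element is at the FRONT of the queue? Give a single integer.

enqueue(84): queue = [84]
enqueue(6): queue = [84, 6]
dequeue(): queue = [6]
enqueue(90): queue = [6, 90]
dequeue(): queue = [90]
dequeue(): queue = []
enqueue(47): queue = [47]
enqueue(35): queue = [47, 35]
enqueue(37): queue = [47, 35, 37]
enqueue(17): queue = [47, 35, 37, 17]
dequeue(): queue = [35, 37, 17]

Answer: 35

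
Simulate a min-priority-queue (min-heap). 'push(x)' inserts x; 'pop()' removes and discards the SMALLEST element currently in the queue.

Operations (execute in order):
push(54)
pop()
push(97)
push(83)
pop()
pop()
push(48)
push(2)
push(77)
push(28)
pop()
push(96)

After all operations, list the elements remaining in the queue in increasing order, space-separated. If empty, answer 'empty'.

push(54): heap contents = [54]
pop() → 54: heap contents = []
push(97): heap contents = [97]
push(83): heap contents = [83, 97]
pop() → 83: heap contents = [97]
pop() → 97: heap contents = []
push(48): heap contents = [48]
push(2): heap contents = [2, 48]
push(77): heap contents = [2, 48, 77]
push(28): heap contents = [2, 28, 48, 77]
pop() → 2: heap contents = [28, 48, 77]
push(96): heap contents = [28, 48, 77, 96]

Answer: 28 48 77 96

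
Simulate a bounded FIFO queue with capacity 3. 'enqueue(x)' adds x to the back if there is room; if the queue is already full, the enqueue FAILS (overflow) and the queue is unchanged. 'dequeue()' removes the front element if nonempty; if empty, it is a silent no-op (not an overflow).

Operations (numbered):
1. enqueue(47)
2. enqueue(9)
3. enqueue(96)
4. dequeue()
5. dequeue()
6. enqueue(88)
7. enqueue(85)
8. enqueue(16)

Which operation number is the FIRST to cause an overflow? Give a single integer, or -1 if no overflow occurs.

Answer: 8

Derivation:
1. enqueue(47): size=1
2. enqueue(9): size=2
3. enqueue(96): size=3
4. dequeue(): size=2
5. dequeue(): size=1
6. enqueue(88): size=2
7. enqueue(85): size=3
8. enqueue(16): size=3=cap → OVERFLOW (fail)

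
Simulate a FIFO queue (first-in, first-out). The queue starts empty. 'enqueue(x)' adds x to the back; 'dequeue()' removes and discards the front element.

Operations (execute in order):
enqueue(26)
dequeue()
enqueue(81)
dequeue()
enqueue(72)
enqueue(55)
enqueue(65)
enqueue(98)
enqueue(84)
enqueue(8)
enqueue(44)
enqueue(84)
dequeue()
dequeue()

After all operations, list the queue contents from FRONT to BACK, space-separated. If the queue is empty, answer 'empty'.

enqueue(26): [26]
dequeue(): []
enqueue(81): [81]
dequeue(): []
enqueue(72): [72]
enqueue(55): [72, 55]
enqueue(65): [72, 55, 65]
enqueue(98): [72, 55, 65, 98]
enqueue(84): [72, 55, 65, 98, 84]
enqueue(8): [72, 55, 65, 98, 84, 8]
enqueue(44): [72, 55, 65, 98, 84, 8, 44]
enqueue(84): [72, 55, 65, 98, 84, 8, 44, 84]
dequeue(): [55, 65, 98, 84, 8, 44, 84]
dequeue(): [65, 98, 84, 8, 44, 84]

Answer: 65 98 84 8 44 84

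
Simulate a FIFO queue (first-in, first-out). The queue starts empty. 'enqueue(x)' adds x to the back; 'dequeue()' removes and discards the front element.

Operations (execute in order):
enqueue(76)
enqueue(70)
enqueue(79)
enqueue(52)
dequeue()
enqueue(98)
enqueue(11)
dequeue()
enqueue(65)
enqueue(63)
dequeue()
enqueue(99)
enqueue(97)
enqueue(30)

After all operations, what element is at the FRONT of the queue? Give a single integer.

enqueue(76): queue = [76]
enqueue(70): queue = [76, 70]
enqueue(79): queue = [76, 70, 79]
enqueue(52): queue = [76, 70, 79, 52]
dequeue(): queue = [70, 79, 52]
enqueue(98): queue = [70, 79, 52, 98]
enqueue(11): queue = [70, 79, 52, 98, 11]
dequeue(): queue = [79, 52, 98, 11]
enqueue(65): queue = [79, 52, 98, 11, 65]
enqueue(63): queue = [79, 52, 98, 11, 65, 63]
dequeue(): queue = [52, 98, 11, 65, 63]
enqueue(99): queue = [52, 98, 11, 65, 63, 99]
enqueue(97): queue = [52, 98, 11, 65, 63, 99, 97]
enqueue(30): queue = [52, 98, 11, 65, 63, 99, 97, 30]

Answer: 52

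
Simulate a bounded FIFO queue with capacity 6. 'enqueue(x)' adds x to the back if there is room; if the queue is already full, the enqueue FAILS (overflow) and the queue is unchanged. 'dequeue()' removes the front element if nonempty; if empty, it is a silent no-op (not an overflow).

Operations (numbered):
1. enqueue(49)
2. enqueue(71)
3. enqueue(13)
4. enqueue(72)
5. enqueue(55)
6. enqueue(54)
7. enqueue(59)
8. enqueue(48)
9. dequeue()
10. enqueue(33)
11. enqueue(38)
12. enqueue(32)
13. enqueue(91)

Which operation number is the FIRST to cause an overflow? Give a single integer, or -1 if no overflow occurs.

Answer: 7

Derivation:
1. enqueue(49): size=1
2. enqueue(71): size=2
3. enqueue(13): size=3
4. enqueue(72): size=4
5. enqueue(55): size=5
6. enqueue(54): size=6
7. enqueue(59): size=6=cap → OVERFLOW (fail)
8. enqueue(48): size=6=cap → OVERFLOW (fail)
9. dequeue(): size=5
10. enqueue(33): size=6
11. enqueue(38): size=6=cap → OVERFLOW (fail)
12. enqueue(32): size=6=cap → OVERFLOW (fail)
13. enqueue(91): size=6=cap → OVERFLOW (fail)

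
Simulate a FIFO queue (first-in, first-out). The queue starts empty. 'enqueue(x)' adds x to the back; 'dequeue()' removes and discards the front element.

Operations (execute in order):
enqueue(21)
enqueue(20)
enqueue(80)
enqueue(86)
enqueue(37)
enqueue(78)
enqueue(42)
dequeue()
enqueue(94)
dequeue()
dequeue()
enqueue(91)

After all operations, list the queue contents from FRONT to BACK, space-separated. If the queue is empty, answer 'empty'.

Answer: 86 37 78 42 94 91

Derivation:
enqueue(21): [21]
enqueue(20): [21, 20]
enqueue(80): [21, 20, 80]
enqueue(86): [21, 20, 80, 86]
enqueue(37): [21, 20, 80, 86, 37]
enqueue(78): [21, 20, 80, 86, 37, 78]
enqueue(42): [21, 20, 80, 86, 37, 78, 42]
dequeue(): [20, 80, 86, 37, 78, 42]
enqueue(94): [20, 80, 86, 37, 78, 42, 94]
dequeue(): [80, 86, 37, 78, 42, 94]
dequeue(): [86, 37, 78, 42, 94]
enqueue(91): [86, 37, 78, 42, 94, 91]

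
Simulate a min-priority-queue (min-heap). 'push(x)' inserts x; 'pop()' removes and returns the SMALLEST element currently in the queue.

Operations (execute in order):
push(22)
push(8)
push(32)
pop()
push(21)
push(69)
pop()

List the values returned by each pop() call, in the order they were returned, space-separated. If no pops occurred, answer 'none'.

push(22): heap contents = [22]
push(8): heap contents = [8, 22]
push(32): heap contents = [8, 22, 32]
pop() → 8: heap contents = [22, 32]
push(21): heap contents = [21, 22, 32]
push(69): heap contents = [21, 22, 32, 69]
pop() → 21: heap contents = [22, 32, 69]

Answer: 8 21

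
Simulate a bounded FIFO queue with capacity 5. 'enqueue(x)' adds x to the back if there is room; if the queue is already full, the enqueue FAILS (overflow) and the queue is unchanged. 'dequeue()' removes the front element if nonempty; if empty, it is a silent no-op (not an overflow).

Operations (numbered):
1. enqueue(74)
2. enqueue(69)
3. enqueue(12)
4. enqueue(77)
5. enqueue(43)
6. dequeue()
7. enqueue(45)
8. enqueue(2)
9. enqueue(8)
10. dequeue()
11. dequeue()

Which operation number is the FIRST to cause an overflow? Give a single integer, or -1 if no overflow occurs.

1. enqueue(74): size=1
2. enqueue(69): size=2
3. enqueue(12): size=3
4. enqueue(77): size=4
5. enqueue(43): size=5
6. dequeue(): size=4
7. enqueue(45): size=5
8. enqueue(2): size=5=cap → OVERFLOW (fail)
9. enqueue(8): size=5=cap → OVERFLOW (fail)
10. dequeue(): size=4
11. dequeue(): size=3

Answer: 8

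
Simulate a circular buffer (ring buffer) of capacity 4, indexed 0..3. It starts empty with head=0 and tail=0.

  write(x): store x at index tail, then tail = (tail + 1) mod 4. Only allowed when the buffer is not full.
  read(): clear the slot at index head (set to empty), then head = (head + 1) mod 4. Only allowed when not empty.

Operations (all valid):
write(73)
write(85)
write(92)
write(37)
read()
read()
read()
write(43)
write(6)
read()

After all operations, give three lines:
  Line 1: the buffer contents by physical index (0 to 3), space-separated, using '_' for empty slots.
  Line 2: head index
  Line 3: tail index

Answer: 43 6 _ _
0
2

Derivation:
write(73): buf=[73 _ _ _], head=0, tail=1, size=1
write(85): buf=[73 85 _ _], head=0, tail=2, size=2
write(92): buf=[73 85 92 _], head=0, tail=3, size=3
write(37): buf=[73 85 92 37], head=0, tail=0, size=4
read(): buf=[_ 85 92 37], head=1, tail=0, size=3
read(): buf=[_ _ 92 37], head=2, tail=0, size=2
read(): buf=[_ _ _ 37], head=3, tail=0, size=1
write(43): buf=[43 _ _ 37], head=3, tail=1, size=2
write(6): buf=[43 6 _ 37], head=3, tail=2, size=3
read(): buf=[43 6 _ _], head=0, tail=2, size=2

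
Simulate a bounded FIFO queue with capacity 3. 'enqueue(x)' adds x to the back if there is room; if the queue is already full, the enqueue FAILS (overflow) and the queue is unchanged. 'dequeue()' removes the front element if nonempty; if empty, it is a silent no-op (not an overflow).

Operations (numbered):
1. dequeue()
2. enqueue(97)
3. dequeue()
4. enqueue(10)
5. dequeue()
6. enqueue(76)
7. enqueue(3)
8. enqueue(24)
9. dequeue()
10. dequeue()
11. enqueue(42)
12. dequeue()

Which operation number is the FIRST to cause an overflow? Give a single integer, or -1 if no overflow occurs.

Answer: -1

Derivation:
1. dequeue(): empty, no-op, size=0
2. enqueue(97): size=1
3. dequeue(): size=0
4. enqueue(10): size=1
5. dequeue(): size=0
6. enqueue(76): size=1
7. enqueue(3): size=2
8. enqueue(24): size=3
9. dequeue(): size=2
10. dequeue(): size=1
11. enqueue(42): size=2
12. dequeue(): size=1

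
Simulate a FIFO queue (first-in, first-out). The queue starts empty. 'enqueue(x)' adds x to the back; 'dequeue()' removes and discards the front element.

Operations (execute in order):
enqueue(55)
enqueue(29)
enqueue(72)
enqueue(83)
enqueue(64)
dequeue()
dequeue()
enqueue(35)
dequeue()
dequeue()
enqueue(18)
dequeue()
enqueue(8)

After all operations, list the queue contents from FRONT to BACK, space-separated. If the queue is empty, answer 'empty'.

Answer: 35 18 8

Derivation:
enqueue(55): [55]
enqueue(29): [55, 29]
enqueue(72): [55, 29, 72]
enqueue(83): [55, 29, 72, 83]
enqueue(64): [55, 29, 72, 83, 64]
dequeue(): [29, 72, 83, 64]
dequeue(): [72, 83, 64]
enqueue(35): [72, 83, 64, 35]
dequeue(): [83, 64, 35]
dequeue(): [64, 35]
enqueue(18): [64, 35, 18]
dequeue(): [35, 18]
enqueue(8): [35, 18, 8]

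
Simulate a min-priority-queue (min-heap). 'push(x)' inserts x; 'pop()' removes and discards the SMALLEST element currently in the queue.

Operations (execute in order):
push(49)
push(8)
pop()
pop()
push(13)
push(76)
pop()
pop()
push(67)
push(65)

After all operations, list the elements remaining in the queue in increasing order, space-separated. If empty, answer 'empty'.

push(49): heap contents = [49]
push(8): heap contents = [8, 49]
pop() → 8: heap contents = [49]
pop() → 49: heap contents = []
push(13): heap contents = [13]
push(76): heap contents = [13, 76]
pop() → 13: heap contents = [76]
pop() → 76: heap contents = []
push(67): heap contents = [67]
push(65): heap contents = [65, 67]

Answer: 65 67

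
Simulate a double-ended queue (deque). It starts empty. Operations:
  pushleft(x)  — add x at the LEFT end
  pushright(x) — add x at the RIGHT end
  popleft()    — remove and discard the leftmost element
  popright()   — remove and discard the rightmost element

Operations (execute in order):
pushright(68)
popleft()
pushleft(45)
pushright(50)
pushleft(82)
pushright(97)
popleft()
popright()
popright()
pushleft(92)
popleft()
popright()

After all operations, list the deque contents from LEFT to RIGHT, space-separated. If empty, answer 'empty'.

pushright(68): [68]
popleft(): []
pushleft(45): [45]
pushright(50): [45, 50]
pushleft(82): [82, 45, 50]
pushright(97): [82, 45, 50, 97]
popleft(): [45, 50, 97]
popright(): [45, 50]
popright(): [45]
pushleft(92): [92, 45]
popleft(): [45]
popright(): []

Answer: empty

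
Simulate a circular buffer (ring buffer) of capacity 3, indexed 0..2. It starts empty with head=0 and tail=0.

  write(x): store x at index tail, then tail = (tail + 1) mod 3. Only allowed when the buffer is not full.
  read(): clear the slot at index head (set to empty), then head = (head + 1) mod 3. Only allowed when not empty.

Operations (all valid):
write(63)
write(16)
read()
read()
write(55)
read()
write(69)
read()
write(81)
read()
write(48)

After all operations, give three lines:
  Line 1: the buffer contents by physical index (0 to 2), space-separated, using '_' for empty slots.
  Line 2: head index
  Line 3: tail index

Answer: _ _ 48
2
0

Derivation:
write(63): buf=[63 _ _], head=0, tail=1, size=1
write(16): buf=[63 16 _], head=0, tail=2, size=2
read(): buf=[_ 16 _], head=1, tail=2, size=1
read(): buf=[_ _ _], head=2, tail=2, size=0
write(55): buf=[_ _ 55], head=2, tail=0, size=1
read(): buf=[_ _ _], head=0, tail=0, size=0
write(69): buf=[69 _ _], head=0, tail=1, size=1
read(): buf=[_ _ _], head=1, tail=1, size=0
write(81): buf=[_ 81 _], head=1, tail=2, size=1
read(): buf=[_ _ _], head=2, tail=2, size=0
write(48): buf=[_ _ 48], head=2, tail=0, size=1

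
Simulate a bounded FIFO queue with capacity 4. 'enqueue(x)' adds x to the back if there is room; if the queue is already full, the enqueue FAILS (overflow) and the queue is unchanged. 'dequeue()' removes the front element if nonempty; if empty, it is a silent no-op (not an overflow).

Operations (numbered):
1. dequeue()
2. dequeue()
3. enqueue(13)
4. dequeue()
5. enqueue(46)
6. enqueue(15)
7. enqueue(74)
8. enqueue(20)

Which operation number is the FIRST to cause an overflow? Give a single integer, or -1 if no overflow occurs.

1. dequeue(): empty, no-op, size=0
2. dequeue(): empty, no-op, size=0
3. enqueue(13): size=1
4. dequeue(): size=0
5. enqueue(46): size=1
6. enqueue(15): size=2
7. enqueue(74): size=3
8. enqueue(20): size=4

Answer: -1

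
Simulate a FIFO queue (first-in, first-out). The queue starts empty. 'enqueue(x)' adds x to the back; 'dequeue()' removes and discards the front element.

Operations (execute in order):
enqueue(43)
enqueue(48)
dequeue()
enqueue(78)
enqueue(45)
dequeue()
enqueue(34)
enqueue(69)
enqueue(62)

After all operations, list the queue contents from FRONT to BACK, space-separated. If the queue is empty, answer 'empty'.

Answer: 78 45 34 69 62

Derivation:
enqueue(43): [43]
enqueue(48): [43, 48]
dequeue(): [48]
enqueue(78): [48, 78]
enqueue(45): [48, 78, 45]
dequeue(): [78, 45]
enqueue(34): [78, 45, 34]
enqueue(69): [78, 45, 34, 69]
enqueue(62): [78, 45, 34, 69, 62]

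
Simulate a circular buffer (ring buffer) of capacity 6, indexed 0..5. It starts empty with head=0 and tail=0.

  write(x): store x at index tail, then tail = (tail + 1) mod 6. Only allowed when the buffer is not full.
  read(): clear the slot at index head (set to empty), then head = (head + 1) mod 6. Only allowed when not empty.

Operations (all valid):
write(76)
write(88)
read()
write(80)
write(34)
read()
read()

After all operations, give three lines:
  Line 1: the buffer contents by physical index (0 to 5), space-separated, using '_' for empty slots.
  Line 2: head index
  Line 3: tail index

write(76): buf=[76 _ _ _ _ _], head=0, tail=1, size=1
write(88): buf=[76 88 _ _ _ _], head=0, tail=2, size=2
read(): buf=[_ 88 _ _ _ _], head=1, tail=2, size=1
write(80): buf=[_ 88 80 _ _ _], head=1, tail=3, size=2
write(34): buf=[_ 88 80 34 _ _], head=1, tail=4, size=3
read(): buf=[_ _ 80 34 _ _], head=2, tail=4, size=2
read(): buf=[_ _ _ 34 _ _], head=3, tail=4, size=1

Answer: _ _ _ 34 _ _
3
4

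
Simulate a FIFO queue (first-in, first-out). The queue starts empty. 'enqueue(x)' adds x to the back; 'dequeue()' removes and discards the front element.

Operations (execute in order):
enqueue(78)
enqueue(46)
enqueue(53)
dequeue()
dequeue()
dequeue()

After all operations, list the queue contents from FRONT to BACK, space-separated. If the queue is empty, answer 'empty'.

enqueue(78): [78]
enqueue(46): [78, 46]
enqueue(53): [78, 46, 53]
dequeue(): [46, 53]
dequeue(): [53]
dequeue(): []

Answer: empty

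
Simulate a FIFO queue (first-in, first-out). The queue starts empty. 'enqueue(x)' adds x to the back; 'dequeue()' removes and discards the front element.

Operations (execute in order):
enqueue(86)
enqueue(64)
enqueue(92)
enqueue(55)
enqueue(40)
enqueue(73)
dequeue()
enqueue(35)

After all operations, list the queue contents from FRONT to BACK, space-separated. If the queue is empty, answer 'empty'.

Answer: 64 92 55 40 73 35

Derivation:
enqueue(86): [86]
enqueue(64): [86, 64]
enqueue(92): [86, 64, 92]
enqueue(55): [86, 64, 92, 55]
enqueue(40): [86, 64, 92, 55, 40]
enqueue(73): [86, 64, 92, 55, 40, 73]
dequeue(): [64, 92, 55, 40, 73]
enqueue(35): [64, 92, 55, 40, 73, 35]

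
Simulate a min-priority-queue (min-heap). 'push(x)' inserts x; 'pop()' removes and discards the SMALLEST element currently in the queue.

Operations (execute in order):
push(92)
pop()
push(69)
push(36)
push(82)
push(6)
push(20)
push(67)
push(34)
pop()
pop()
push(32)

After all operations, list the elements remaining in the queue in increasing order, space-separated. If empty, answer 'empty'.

push(92): heap contents = [92]
pop() → 92: heap contents = []
push(69): heap contents = [69]
push(36): heap contents = [36, 69]
push(82): heap contents = [36, 69, 82]
push(6): heap contents = [6, 36, 69, 82]
push(20): heap contents = [6, 20, 36, 69, 82]
push(67): heap contents = [6, 20, 36, 67, 69, 82]
push(34): heap contents = [6, 20, 34, 36, 67, 69, 82]
pop() → 6: heap contents = [20, 34, 36, 67, 69, 82]
pop() → 20: heap contents = [34, 36, 67, 69, 82]
push(32): heap contents = [32, 34, 36, 67, 69, 82]

Answer: 32 34 36 67 69 82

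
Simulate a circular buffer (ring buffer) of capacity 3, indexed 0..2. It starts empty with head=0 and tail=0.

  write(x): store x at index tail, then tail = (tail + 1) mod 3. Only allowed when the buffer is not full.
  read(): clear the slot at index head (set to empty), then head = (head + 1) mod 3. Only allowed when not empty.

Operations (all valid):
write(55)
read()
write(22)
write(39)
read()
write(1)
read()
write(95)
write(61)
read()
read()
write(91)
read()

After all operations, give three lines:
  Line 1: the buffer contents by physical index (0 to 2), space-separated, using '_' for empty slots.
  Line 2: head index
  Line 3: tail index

Answer: 91 _ _
0
1

Derivation:
write(55): buf=[55 _ _], head=0, tail=1, size=1
read(): buf=[_ _ _], head=1, tail=1, size=0
write(22): buf=[_ 22 _], head=1, tail=2, size=1
write(39): buf=[_ 22 39], head=1, tail=0, size=2
read(): buf=[_ _ 39], head=2, tail=0, size=1
write(1): buf=[1 _ 39], head=2, tail=1, size=2
read(): buf=[1 _ _], head=0, tail=1, size=1
write(95): buf=[1 95 _], head=0, tail=2, size=2
write(61): buf=[1 95 61], head=0, tail=0, size=3
read(): buf=[_ 95 61], head=1, tail=0, size=2
read(): buf=[_ _ 61], head=2, tail=0, size=1
write(91): buf=[91 _ 61], head=2, tail=1, size=2
read(): buf=[91 _ _], head=0, tail=1, size=1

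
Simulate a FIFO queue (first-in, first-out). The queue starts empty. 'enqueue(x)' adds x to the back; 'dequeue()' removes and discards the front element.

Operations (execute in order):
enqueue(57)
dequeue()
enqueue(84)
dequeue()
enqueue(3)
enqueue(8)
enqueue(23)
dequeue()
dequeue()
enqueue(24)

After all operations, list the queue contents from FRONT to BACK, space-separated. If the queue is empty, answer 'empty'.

Answer: 23 24

Derivation:
enqueue(57): [57]
dequeue(): []
enqueue(84): [84]
dequeue(): []
enqueue(3): [3]
enqueue(8): [3, 8]
enqueue(23): [3, 8, 23]
dequeue(): [8, 23]
dequeue(): [23]
enqueue(24): [23, 24]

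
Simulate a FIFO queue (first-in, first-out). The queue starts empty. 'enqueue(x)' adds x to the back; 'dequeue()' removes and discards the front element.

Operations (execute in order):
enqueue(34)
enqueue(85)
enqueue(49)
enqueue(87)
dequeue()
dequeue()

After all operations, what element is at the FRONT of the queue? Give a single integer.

enqueue(34): queue = [34]
enqueue(85): queue = [34, 85]
enqueue(49): queue = [34, 85, 49]
enqueue(87): queue = [34, 85, 49, 87]
dequeue(): queue = [85, 49, 87]
dequeue(): queue = [49, 87]

Answer: 49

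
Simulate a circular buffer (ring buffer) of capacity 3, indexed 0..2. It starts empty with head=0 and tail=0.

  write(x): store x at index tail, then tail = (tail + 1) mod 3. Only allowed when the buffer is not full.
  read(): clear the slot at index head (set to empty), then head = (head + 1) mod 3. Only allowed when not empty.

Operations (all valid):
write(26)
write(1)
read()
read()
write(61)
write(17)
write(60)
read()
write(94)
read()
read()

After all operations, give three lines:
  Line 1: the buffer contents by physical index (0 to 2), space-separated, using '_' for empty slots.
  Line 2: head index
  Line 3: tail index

write(26): buf=[26 _ _], head=0, tail=1, size=1
write(1): buf=[26 1 _], head=0, tail=2, size=2
read(): buf=[_ 1 _], head=1, tail=2, size=1
read(): buf=[_ _ _], head=2, tail=2, size=0
write(61): buf=[_ _ 61], head=2, tail=0, size=1
write(17): buf=[17 _ 61], head=2, tail=1, size=2
write(60): buf=[17 60 61], head=2, tail=2, size=3
read(): buf=[17 60 _], head=0, tail=2, size=2
write(94): buf=[17 60 94], head=0, tail=0, size=3
read(): buf=[_ 60 94], head=1, tail=0, size=2
read(): buf=[_ _ 94], head=2, tail=0, size=1

Answer: _ _ 94
2
0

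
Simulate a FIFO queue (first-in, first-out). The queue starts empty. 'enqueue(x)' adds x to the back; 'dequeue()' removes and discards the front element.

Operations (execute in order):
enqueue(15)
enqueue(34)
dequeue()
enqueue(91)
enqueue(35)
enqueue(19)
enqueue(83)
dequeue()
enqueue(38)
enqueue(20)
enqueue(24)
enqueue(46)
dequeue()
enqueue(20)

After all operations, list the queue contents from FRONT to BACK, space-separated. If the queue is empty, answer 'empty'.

enqueue(15): [15]
enqueue(34): [15, 34]
dequeue(): [34]
enqueue(91): [34, 91]
enqueue(35): [34, 91, 35]
enqueue(19): [34, 91, 35, 19]
enqueue(83): [34, 91, 35, 19, 83]
dequeue(): [91, 35, 19, 83]
enqueue(38): [91, 35, 19, 83, 38]
enqueue(20): [91, 35, 19, 83, 38, 20]
enqueue(24): [91, 35, 19, 83, 38, 20, 24]
enqueue(46): [91, 35, 19, 83, 38, 20, 24, 46]
dequeue(): [35, 19, 83, 38, 20, 24, 46]
enqueue(20): [35, 19, 83, 38, 20, 24, 46, 20]

Answer: 35 19 83 38 20 24 46 20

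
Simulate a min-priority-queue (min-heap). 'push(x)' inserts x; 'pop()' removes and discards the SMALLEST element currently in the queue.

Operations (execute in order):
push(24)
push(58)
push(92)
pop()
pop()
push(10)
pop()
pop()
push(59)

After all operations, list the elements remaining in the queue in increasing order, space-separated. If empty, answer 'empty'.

push(24): heap contents = [24]
push(58): heap contents = [24, 58]
push(92): heap contents = [24, 58, 92]
pop() → 24: heap contents = [58, 92]
pop() → 58: heap contents = [92]
push(10): heap contents = [10, 92]
pop() → 10: heap contents = [92]
pop() → 92: heap contents = []
push(59): heap contents = [59]

Answer: 59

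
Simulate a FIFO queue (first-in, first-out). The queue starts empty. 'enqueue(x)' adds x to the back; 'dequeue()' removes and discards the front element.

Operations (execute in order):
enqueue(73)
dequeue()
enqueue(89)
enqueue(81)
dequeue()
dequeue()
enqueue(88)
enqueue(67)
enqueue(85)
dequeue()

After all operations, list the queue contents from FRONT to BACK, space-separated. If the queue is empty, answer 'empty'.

enqueue(73): [73]
dequeue(): []
enqueue(89): [89]
enqueue(81): [89, 81]
dequeue(): [81]
dequeue(): []
enqueue(88): [88]
enqueue(67): [88, 67]
enqueue(85): [88, 67, 85]
dequeue(): [67, 85]

Answer: 67 85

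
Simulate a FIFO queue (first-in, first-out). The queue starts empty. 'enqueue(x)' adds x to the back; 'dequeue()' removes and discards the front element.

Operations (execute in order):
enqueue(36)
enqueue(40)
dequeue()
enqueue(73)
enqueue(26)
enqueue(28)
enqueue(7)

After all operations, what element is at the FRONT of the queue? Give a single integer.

Answer: 40

Derivation:
enqueue(36): queue = [36]
enqueue(40): queue = [36, 40]
dequeue(): queue = [40]
enqueue(73): queue = [40, 73]
enqueue(26): queue = [40, 73, 26]
enqueue(28): queue = [40, 73, 26, 28]
enqueue(7): queue = [40, 73, 26, 28, 7]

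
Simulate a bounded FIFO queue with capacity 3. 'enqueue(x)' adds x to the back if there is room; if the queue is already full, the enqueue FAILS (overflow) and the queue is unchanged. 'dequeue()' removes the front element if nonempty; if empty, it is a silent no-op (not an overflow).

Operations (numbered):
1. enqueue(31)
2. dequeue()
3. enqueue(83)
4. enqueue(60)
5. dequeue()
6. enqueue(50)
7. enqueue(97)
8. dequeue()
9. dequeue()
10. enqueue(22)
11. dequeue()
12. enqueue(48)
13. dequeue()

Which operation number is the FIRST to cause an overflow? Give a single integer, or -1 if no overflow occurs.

Answer: -1

Derivation:
1. enqueue(31): size=1
2. dequeue(): size=0
3. enqueue(83): size=1
4. enqueue(60): size=2
5. dequeue(): size=1
6. enqueue(50): size=2
7. enqueue(97): size=3
8. dequeue(): size=2
9. dequeue(): size=1
10. enqueue(22): size=2
11. dequeue(): size=1
12. enqueue(48): size=2
13. dequeue(): size=1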